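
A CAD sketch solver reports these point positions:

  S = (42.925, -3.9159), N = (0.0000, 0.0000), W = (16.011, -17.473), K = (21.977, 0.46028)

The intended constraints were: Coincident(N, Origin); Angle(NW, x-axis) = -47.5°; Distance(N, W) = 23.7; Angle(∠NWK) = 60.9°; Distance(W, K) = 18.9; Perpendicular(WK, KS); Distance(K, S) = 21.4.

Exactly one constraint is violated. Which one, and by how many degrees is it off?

Perpendicular(WK, KS) — off by 6.60°.

N = (0.00, 0.00) ✓; NW at -47.50° ✓; |NW| = 23.70 ✓; ∠NWK = 60.90° ✓; |WK| = 18.90 ✓; ∠(WK, KS) = 83.40° ✗; |KS| = 21.40 ✓.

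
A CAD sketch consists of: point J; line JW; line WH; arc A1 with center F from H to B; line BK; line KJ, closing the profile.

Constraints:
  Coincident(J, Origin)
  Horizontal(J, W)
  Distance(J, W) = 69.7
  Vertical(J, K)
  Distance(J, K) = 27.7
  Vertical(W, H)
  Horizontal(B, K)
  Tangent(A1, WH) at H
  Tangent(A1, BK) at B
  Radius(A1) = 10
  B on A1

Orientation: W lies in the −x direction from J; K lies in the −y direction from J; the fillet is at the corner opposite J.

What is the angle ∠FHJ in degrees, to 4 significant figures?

14.25°

J is at the origin; J and W share the same y with |JW| = 69.7 and W on the −x side, so W = (-69.70, 0.000). JK is vertical with |JK| = 27.7 and K on the −y side, so K = (0.000, -27.70). The virtual corner opposite J is at (-69.70, -27.70). Tangency of A1 to WH means the radius FH is perpendicular to WH and A1 meets BK tangentially, so FB is at right angles to BK, with radius 10.0, so the center F sits 10.0 in from both sides at F = (-59.70, -17.70). That places the tangent points at H = (-69.70, -17.70) on WH and B = (-59.70, -27.70) on BK. Then cos ∠FHJ = HF·HJ / (|HF||HJ|), giving 14.25°.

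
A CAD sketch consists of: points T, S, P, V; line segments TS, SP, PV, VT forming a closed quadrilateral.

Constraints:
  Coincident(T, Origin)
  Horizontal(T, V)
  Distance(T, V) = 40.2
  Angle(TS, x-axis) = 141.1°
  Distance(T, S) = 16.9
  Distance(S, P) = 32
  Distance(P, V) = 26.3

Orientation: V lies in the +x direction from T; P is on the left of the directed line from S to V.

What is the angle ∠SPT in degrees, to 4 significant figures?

31.07°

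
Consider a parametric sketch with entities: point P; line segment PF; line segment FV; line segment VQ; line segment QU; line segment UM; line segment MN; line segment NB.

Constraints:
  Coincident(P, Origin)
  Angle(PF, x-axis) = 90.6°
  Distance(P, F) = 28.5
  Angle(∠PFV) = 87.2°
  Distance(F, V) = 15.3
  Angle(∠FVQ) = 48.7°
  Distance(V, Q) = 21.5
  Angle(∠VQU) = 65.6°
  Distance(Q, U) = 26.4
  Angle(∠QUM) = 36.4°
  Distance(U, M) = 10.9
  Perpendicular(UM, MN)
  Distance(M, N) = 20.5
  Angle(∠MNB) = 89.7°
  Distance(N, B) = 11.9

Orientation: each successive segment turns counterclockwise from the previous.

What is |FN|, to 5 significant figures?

18.436

P is at the origin; PF runs at 90.6° with length 28.5, so F = (-0.29845, 28.498). ∠PFV = 87.2° gives FV at -176.60° from the x-axis; with |FV| = 15.3, V = (-15.572, 27.591). ∠FVQ = 48.7° gives VQ at -45.300° from the x-axis; with |VQ| = 21.5, Q = (-0.44853, 12.309). ∠VQU = 65.6° gives QU at 69.100° from the x-axis; with |QU| = 26.4, U = (8.9694, 36.972). ∠QUM = 36.4° gives UM at -147.30° from the x-axis; with |UM| = 10.9, M = (-0.20311, 31.083). UM is perpendicular to MN, so MN runs at -57.300°; with |MN| = 20.5, N = (10.872, 13.832). Then |FN| = |N − F| = 18.436.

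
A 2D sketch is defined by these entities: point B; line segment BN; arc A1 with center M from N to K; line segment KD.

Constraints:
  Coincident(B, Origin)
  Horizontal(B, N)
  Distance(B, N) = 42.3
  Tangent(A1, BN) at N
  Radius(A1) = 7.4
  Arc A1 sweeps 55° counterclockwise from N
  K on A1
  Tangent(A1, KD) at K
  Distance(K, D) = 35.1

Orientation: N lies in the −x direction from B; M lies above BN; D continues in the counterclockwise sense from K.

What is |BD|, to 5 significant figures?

35.742

B is at the origin; BN is horizontal with |BN| = 42.3 and N on the −x side, so N = (-42.300, 0.0000). The tangent condition forces MN to be normal to BN, so M = N + (0, 7.4) = (-42.300, 7.4000). On A1, N sits at bearing -90° from M; a 55° counterclockwise sweep puts K at bearing -35°, so K = M + 7.4·(cos -35°, sin -35°) = (-36.238, 3.1555). A1 meets KD tangentially, so MK is at right angles to KD, so KD runs along (−sin -35°, cos -35°); with |KD| = 35.1, D = (-16.106, 31.908). Then |BD| = |D − B| = 35.742.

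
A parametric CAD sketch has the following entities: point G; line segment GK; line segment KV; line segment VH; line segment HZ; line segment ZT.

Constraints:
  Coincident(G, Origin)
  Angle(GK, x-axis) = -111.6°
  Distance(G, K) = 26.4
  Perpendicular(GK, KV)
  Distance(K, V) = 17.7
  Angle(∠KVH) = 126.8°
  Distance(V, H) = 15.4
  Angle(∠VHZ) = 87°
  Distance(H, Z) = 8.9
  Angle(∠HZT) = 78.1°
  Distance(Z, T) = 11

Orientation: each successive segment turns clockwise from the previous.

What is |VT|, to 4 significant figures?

7.432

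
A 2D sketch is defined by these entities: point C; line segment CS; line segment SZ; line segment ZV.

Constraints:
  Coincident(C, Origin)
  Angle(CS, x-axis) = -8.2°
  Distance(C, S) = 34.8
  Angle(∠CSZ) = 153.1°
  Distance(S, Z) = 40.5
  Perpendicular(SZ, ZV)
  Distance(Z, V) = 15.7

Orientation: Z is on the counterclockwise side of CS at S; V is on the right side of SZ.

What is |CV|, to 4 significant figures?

78.14

C is at the origin; CS runs at -8.2° with length 34.8, so S = 34.8·(cos -8.2°, sin -8.2°) = (34.44, -4.963). ∠CSZ = 153.1°, so SZ runs at -8.2° + (180° − 153.1°) = 18.70° from the x-axis; with |SZ| = 40.5, Z = S + 40.5·(cos 18.70°, sin 18.70°) = (72.81, 8.021). The perpendicularity gives ZV at right angles to SZ; with |ZV| = 15.7 on the right of SZ, V = Z + 15.7·(0.3206, -0.9472) = (77.84, -6.850). Then |CV| = |V − C| = 78.14.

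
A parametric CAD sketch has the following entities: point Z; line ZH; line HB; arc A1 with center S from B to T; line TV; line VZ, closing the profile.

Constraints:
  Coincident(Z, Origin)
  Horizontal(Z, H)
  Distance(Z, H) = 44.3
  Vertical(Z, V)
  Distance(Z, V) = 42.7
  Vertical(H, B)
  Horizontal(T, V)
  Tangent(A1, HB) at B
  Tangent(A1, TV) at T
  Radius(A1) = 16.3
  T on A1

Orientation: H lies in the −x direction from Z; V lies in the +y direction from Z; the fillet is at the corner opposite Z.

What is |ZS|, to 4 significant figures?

38.48

Z and V share the same x with |ZV| = 42.7 and V on the +y side, so V = (0.000, 42.70). The virtual corner opposite Z is at (-44.30, 42.70). Since A1 is tangent to HB there, SB ⟂ HB and A1 meets TV tangentially, so ST is at right angles to TV, with radius 16.3, so the center S sits 16.3 in from both sides at S = (-28.00, 26.40). Then |ZS| = |S − Z| = 38.48.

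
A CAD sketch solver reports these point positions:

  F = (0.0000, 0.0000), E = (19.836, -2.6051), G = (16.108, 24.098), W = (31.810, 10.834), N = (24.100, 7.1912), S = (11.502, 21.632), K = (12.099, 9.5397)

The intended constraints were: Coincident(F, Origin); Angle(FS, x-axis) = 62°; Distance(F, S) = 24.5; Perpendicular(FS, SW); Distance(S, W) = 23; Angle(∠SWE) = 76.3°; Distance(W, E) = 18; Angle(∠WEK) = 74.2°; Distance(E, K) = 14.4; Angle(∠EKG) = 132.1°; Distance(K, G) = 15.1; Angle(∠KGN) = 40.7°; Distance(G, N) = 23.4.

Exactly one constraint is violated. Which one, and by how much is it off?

Distance(G, N) = 23.4 — off by 4.70.

F = (0.00, 0.00) ✓; FS at 62.00° ✓; |FS| = 24.50 ✓; ∠(FS, SW) = 90.00° ✓; |SW| = 23.00 ✓; ∠SWE = 76.30° ✓; |WE| = 18.00 ✓; ∠WEK = 74.20° ✓; |EK| = 14.40 ✓; ∠EKG = 132.1° ✓; |KG| = 15.10 ✓; ∠KGN = 40.70° ✓; |GN| = 18.70 ✗.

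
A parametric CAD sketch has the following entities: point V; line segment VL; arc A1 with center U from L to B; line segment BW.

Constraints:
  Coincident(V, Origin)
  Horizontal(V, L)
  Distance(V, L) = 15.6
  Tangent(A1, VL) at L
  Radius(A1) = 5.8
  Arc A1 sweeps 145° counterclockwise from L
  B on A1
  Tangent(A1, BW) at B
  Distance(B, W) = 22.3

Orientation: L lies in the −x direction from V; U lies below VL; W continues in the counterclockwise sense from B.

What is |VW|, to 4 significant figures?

23.35

On A1, L sits at bearing 90° from U; a 145° counterclockwise sweep puts B at bearing 235°, so B = U + 5.8·(cos 235°, sin 235°) = (-18.93, -10.55). A1 meets BW tangentially, so UB is at right angles to BW, so BW runs along (−sin 235°, cos 235°); with |BW| = 22.3, W = (-0.6597, -23.34). Then |VW| = |W − V| = 23.35.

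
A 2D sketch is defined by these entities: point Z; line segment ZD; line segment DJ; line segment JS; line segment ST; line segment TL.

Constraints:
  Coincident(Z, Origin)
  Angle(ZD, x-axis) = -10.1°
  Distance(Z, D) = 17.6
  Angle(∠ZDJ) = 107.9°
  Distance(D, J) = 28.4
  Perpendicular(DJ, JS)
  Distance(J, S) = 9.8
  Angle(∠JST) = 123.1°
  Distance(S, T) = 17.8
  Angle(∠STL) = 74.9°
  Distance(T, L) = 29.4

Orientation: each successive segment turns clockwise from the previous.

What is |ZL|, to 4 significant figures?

27.03

∠JST = 123.1° gives ST at 130.9° from the x-axis; with |ST| = 17.8, T = (-0.1821, -19.10). ∠STL = 74.9° gives TL at 25.80° from the x-axis; with |TL| = 29.4, L = (26.29, -6.304). Then |ZL| = |L − Z| = 27.03.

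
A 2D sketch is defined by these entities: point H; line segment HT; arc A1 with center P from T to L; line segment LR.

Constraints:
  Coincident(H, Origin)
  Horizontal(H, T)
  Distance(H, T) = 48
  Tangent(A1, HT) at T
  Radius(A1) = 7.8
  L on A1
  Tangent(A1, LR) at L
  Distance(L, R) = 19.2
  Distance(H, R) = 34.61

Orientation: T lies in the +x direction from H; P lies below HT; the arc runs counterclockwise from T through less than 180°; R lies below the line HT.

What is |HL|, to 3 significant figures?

42.1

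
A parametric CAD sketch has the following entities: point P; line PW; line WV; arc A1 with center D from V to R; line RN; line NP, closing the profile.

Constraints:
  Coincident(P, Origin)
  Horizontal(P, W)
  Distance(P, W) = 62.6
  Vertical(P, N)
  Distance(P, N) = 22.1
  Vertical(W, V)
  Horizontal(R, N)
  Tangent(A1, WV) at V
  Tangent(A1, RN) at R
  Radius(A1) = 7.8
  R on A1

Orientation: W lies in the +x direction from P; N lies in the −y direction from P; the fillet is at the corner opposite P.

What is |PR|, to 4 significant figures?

59.09

P is at the origin; PW is horizontal with |PW| = 62.6 and W on the +x side, so W = (62.60, 0.000). P and N share the same x with |PN| = 22.1 and N on the −y side, so N = (0.000, -22.10). The virtual corner opposite P is at (62.60, -22.10). A1 meets WV tangentially, so DV is at right angles to WV and A1 meets RN tangentially, so DR is at right angles to RN, with radius 7.8, so the center D sits 7.8 in from both sides at D = (54.80, -14.30). That places the tangent points at V = (62.60, -14.30) on WV and R = (54.80, -22.10) on RN. Then |PR| = |R − P| = 59.09.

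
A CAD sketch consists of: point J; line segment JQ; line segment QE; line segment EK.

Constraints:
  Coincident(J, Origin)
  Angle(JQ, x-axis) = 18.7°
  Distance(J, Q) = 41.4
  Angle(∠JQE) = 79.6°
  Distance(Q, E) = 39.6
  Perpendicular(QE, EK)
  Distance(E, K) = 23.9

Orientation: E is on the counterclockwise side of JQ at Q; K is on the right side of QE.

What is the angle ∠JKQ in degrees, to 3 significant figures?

32.5°

J is at the origin; JQ runs at 18.7° with length 41.4, so Q = 41.4·(cos 18.7°, sin 18.7°) = (39.2, 13.3). ∠JQE = 79.6°, so QE runs at 18.7° + (180° − 79.6°) = 119° from the x-axis; with |QE| = 39.6, E = Q + 39.6·(cos 119°, sin 119°) = (20.0, 47.9). QE is perpendicular to EK; with |EK| = 23.9 on the right of QE, K = E + 23.9·(0.874, 0.486) = (40.8, 59.5). Then cos ∠JKQ = KJ·KQ / (|KJ||KQ|), giving 32.5°.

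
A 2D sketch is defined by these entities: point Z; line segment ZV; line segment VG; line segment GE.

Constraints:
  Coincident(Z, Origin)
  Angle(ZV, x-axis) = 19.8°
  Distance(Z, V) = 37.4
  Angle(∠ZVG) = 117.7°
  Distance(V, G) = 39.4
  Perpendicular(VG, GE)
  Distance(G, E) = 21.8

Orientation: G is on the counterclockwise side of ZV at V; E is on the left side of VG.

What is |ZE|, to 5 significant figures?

57.901

∠ZVG = 117.7°, so VG runs at 19.8° + (180° − 117.7°) = 82.100° from the x-axis; with |VG| = 39.4, G = V + 39.4·(cos 82.100°, sin 82.100°) = (40.604, 51.695). VG is perpendicular to GE; with |GE| = 21.8 on the left of VG, E = G + 21.8·(-0.99051, 0.13744) = (19.011, 54.691). Then |ZE| = |E − Z| = 57.901.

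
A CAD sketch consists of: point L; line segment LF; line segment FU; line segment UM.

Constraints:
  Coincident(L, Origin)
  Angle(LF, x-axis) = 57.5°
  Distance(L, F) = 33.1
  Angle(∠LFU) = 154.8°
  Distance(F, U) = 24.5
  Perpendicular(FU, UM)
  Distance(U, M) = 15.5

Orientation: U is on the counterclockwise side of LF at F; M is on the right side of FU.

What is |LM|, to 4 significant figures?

61.97

L is at the origin; LF runs at 57.5° with length 33.1, so F = 33.1·(cos 57.5°, sin 57.5°) = (17.78, 27.92). ∠LFU = 154.8°, so FU runs at 57.5° + (180° − 154.8°) = 82.70° from the x-axis; with |FU| = 24.5, U = F + 24.5·(cos 82.70°, sin 82.70°) = (20.90, 52.22). FU is perpendicular to UM; with |UM| = 15.5 on the right of FU, M = U + 15.5·(0.9919, -0.1271) = (36.27, 50.25). Then |LM| = |M − L| = 61.97.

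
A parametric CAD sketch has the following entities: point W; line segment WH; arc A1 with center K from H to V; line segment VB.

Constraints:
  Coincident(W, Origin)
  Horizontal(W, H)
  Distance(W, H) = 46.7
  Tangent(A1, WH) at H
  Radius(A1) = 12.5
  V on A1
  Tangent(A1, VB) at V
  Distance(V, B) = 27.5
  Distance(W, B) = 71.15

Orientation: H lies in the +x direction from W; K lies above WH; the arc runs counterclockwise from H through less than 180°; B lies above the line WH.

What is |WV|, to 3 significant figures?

60.6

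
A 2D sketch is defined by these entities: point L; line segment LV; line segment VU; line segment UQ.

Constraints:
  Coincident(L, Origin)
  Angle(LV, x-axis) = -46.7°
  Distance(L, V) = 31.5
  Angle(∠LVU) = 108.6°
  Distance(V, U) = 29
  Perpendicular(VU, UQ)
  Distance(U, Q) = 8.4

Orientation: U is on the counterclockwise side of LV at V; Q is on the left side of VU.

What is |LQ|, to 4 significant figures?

44.55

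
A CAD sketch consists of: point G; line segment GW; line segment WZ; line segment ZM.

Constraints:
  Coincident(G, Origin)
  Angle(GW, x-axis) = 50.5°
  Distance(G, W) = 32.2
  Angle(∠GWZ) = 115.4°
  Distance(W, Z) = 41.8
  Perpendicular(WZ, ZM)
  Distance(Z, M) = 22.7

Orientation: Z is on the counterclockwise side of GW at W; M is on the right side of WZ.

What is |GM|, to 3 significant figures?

76.0

G is at the origin; GW runs at 50.5° with length 32.2, so W = 32.2·(cos 50.5°, sin 50.5°) = (20.5, 24.8). ∠GWZ = 115.4°, so WZ runs at 50.5° + (180° − 115.4°) = 115° from the x-axis; with |WZ| = 41.8, Z = W + 41.8·(cos 115°, sin 115°) = (2.75, 62.7). WZ is perpendicular to ZM; with |ZM| = 22.7 on the right of WZ, M = Z + 22.7·(0.906, 0.424) = (23.3, 72.3). Then |GM| = |M − G| = 76.0.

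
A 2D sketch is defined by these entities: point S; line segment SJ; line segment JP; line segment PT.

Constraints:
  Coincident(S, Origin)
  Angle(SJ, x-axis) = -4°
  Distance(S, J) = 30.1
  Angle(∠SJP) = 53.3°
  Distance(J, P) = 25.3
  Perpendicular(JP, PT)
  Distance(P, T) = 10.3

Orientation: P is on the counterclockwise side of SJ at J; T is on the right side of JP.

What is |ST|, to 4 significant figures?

35.20

S is at the origin; SJ runs at -4.0° with length 30.1, so J = 30.1·(cos -4.0°, sin -4.0°) = (30.03, -2.100). ∠SJP = 53.3°, so JP runs at -4.0° + (180° − 53.3°) = 122.7° from the x-axis; with |JP| = 25.3, P = J + 25.3·(cos 122.7°, sin 122.7°) = (16.36, 19.19). JP ⟂ PT; with |PT| = 10.3 on the right of JP, T = P + 10.3·(0.8415, 0.5402) = (25.03, 24.76). Then |ST| = |T − S| = 35.20.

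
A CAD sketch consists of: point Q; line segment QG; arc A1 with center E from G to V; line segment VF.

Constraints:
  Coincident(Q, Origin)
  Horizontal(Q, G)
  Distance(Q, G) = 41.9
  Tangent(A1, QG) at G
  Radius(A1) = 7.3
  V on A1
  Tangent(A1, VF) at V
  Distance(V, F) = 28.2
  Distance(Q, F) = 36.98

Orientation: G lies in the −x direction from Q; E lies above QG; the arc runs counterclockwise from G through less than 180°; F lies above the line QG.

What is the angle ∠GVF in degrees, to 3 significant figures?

148°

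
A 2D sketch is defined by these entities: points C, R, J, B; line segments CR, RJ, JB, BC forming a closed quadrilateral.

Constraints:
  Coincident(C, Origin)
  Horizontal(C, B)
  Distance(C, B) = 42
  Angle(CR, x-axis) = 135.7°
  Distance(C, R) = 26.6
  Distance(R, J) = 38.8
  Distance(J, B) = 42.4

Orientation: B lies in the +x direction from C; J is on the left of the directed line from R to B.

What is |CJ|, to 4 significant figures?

37.78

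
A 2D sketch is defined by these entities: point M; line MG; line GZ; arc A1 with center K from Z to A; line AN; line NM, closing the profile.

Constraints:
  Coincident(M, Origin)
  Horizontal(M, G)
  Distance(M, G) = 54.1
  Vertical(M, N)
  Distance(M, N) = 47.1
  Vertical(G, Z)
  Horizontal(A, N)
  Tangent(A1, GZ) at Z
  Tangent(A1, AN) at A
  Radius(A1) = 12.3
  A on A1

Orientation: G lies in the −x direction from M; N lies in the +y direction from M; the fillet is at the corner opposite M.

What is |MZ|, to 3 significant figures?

64.3

M is at the origin; M and G share the same y with |MG| = 54.1 and G on the −x side, so G = (-54.1, 0.00). MN is vertical with |MN| = 47.1 and N on the +y side, so N = (0.00, 47.1). The virtual corner opposite M is at (-54.1, 47.1). Tangency of A1 to GZ means the radius KZ is perpendicular to GZ and the tangent condition forces KA to be normal to AN, with radius 12.3, so the center K sits 12.3 in from both sides at K = (-41.8, 34.8). That places the tangent points at Z = (-54.1, 34.8) on GZ and A = (-41.8, 47.1) on AN. Then |MZ| = |Z − M| = 64.3.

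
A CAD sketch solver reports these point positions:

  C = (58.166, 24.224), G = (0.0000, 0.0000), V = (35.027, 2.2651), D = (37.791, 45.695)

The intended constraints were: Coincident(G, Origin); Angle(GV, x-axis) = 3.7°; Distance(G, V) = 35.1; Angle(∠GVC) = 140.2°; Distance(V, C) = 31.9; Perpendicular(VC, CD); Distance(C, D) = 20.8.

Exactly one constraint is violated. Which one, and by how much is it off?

Distance(C, D) = 20.8 — off by 8.80.

G = (0.00, 0.00) ✓; GV at 3.700° ✓; |GV| = 35.10 ✓; ∠GVC = 140.2° ✓; |VC| = 31.90 ✓; ∠(VC, CD) = 90.00° ✓; |CD| = 29.60 ✗.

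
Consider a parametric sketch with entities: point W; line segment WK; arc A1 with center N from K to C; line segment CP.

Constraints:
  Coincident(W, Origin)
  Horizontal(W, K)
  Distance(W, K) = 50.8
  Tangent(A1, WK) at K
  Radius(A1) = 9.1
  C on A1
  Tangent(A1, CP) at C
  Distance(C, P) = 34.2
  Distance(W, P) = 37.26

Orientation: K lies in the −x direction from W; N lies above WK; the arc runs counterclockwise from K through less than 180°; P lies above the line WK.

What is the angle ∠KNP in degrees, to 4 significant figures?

126.1°

W is at the origin; WK is horizontal with |WK| = 50.8 and K on the −x side, so K = (-50.80, 0.000). The tangent condition forces NK to be normal to WK, so N = K + (0, 9.1) = (-50.80, 9.100). Since NC ⟂ CP (tangency), |NP| = √(9.1² + 34.2²) = 35.39 regardless of where C sits on A1. So P lies on both circle(W, 37.26) and circle(N, 35.39); the above-WK intersection is P = (-22.19, 29.93). C is the foot of the tangent from P: C = (-43.73, 3.368).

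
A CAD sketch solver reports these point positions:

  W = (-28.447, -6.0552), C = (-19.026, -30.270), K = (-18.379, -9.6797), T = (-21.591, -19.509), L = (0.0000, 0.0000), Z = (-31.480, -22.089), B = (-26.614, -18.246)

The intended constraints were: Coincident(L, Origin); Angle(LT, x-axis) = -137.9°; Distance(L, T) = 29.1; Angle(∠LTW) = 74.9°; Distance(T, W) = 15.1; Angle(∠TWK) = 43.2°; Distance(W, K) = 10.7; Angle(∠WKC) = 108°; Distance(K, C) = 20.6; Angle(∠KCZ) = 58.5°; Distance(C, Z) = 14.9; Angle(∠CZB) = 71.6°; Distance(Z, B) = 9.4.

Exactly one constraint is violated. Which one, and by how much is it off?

Distance(Z, B) = 9.4 — off by 3.20.

L = (0.00, 0.00) ✓; LT at -137.9° ✓; |LT| = 29.10 ✓; ∠LTW = 74.90° ✓; |TW| = 15.10 ✓; ∠TWK = 43.20° ✓; |WK| = 10.70 ✓; ∠WKC = 108.0° ✓; |KC| = 20.60 ✓; ∠KCZ = 58.50° ✓; |CZ| = 14.90 ✓; ∠CZB = 71.60° ✓; |ZB| = 6.201 ✗.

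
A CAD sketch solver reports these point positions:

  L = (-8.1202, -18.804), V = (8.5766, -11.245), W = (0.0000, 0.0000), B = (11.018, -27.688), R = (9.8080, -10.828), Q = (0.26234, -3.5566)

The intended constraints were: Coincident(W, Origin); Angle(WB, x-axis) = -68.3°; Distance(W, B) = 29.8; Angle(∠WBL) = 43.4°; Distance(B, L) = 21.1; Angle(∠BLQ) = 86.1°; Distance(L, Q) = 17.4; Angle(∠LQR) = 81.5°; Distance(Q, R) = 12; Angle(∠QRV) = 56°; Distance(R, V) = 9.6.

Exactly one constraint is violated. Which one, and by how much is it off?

Distance(R, V) = 9.6 — off by 8.30.

W = (0.00, 0.00) ✓; WB at -68.30° ✓; |WB| = 29.80 ✓; ∠WBL = 43.40° ✓; |BL| = 21.10 ✓; ∠BLQ = 86.10° ✓; |LQ| = 17.40 ✓; ∠LQR = 81.50° ✓; |QR| = 12.00 ✓; ∠QRV = 56.01° ✓; |RV| = 1.300 ✗.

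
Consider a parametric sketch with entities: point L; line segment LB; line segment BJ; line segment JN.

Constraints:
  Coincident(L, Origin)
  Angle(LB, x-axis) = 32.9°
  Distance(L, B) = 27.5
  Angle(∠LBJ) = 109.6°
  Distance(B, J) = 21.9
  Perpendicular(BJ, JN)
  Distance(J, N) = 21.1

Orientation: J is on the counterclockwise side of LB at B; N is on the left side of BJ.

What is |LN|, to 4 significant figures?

31.49

∠LBJ = 109.6°, so BJ runs at 32.9° + (180° − 109.6°) = 103.3° from the x-axis; with |BJ| = 21.9, J = B + 21.9·(cos 103.3°, sin 103.3°) = (18.05, 36.25). BJ ⟂ JN; with |JN| = 21.1 on the left of BJ, N = J + 21.1·(-0.9732, -0.2300) = (-2.483, 31.40). Then |LN| = |N − L| = 31.49.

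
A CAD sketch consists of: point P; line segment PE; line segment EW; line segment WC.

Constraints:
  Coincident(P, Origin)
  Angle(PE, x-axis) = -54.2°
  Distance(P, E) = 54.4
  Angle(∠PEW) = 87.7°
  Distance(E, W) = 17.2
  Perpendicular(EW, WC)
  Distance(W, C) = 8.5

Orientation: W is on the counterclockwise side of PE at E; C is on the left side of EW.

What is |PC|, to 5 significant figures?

48.252

P is at the origin; PE runs at -54.2° with length 54.4, so E = 54.4·(cos -54.2°, sin -54.2°) = (31.822, -44.122). ∠PEW = 87.7°, so EW runs at -54.2° + (180° − 87.7°) = 38.100° from the x-axis; with |EW| = 17.2, W = E + 17.2·(cos 38.100°, sin 38.100°) = (45.357, -33.509). The perpendicularity gives WC at right angles to EW; with |WC| = 8.5 on the left of EW, C = W + 8.5·(-0.61704, 0.78694) = (40.112, -26.820). Then |PC| = |C − P| = 48.252.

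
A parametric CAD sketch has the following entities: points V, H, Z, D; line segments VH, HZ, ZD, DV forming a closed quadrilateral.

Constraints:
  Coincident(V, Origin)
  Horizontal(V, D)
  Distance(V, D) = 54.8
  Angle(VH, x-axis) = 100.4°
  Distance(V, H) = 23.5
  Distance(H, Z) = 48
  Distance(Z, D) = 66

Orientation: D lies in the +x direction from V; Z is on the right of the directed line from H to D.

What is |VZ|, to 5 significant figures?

25.638

V is at the origin; V and D share the same y with |VD| = 54.8 and D in +x, so D = (54.8, 0). VH runs at 100.4° with |VH| = 23.5, so H = (-4.2422, 23.114). Z is determined by |HZ| = 48.0 and |ZD| = 66.0 together: it lies at the intersection of circle(H, 48.0) and circle(D, 66.0). With |HD| = 63.405, the foot of the radical line on HD is 15.521 from H and the perpendicular offset is √(48.0² − 15.521²) = 45.421. Taking the right-of-HD solution: Z = (-6.3472, -24.840).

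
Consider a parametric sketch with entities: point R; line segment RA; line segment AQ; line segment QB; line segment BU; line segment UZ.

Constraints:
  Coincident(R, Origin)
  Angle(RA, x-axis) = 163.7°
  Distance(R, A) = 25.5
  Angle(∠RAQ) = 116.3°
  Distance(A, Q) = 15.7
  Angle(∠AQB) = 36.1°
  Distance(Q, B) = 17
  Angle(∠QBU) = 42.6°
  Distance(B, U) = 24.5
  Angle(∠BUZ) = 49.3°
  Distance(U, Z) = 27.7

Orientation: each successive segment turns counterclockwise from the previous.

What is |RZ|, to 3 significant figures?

38.2

R is at the origin; RA runs at 163.7° with length 25.5, so A = (-24.5, 7.16). ∠RAQ = 116.3° gives AQ at -133° from the x-axis; with |AQ| = 15.7, Q = (-35.1, -4.40). ∠AQB = 36.1° gives QB at 11.3° from the x-axis; with |QB| = 17.0, B = (-18.4, -1.07). ∠QBU = 42.6° gives BU at 149° from the x-axis; with |BU| = 24.5, U = (-39.4, 11.7). ∠BUZ = 49.3° gives UZ at -80.6° from the x-axis; with |UZ| = 27.7, Z = (-34.8, -15.7). Then |RZ| = |Z − R| = 38.2.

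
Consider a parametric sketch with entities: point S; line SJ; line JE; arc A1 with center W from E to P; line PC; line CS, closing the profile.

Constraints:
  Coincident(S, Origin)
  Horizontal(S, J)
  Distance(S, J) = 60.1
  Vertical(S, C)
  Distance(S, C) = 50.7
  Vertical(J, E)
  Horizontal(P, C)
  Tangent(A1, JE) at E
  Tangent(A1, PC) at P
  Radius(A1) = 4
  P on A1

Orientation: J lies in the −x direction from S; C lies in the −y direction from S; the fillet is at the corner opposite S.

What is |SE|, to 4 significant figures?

76.11

S is at the origin; SJ is horizontal with |SJ| = 60.1 and J on the −x side, so J = (-60.10, 0.000). SC is vertical with |SC| = 50.7 and C on the −y side, so C = (0.000, -50.70). The virtual corner opposite S is at (-60.10, -50.70). The tangent condition forces WE to be normal to JE and the tangent condition forces WP to be normal to PC, with radius 4.0, so the center W sits 4.0 in from both sides at W = (-56.10, -46.70). That places the tangent points at E = (-60.10, -46.70) on JE and P = (-56.10, -50.70) on PC. Then |SE| = |E − S| = 76.11.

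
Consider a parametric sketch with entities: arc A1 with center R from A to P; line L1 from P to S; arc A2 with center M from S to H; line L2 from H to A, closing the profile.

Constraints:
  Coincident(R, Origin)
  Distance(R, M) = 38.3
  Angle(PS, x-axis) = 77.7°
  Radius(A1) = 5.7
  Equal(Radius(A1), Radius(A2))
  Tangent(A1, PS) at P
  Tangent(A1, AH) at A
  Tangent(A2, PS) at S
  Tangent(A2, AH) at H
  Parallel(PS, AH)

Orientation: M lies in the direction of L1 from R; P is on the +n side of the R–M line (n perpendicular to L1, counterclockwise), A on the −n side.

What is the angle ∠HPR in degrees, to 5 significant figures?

73.424°

The slot axis is L1's direction at 77.7°, so u = (cos 77.7°, sin 77.7°) = (0.21303, 0.97705) and n = (−sin 77.7°, cos 77.7°) = (-0.97705, 0.21303). R is at the origin and M lies 38.3 along u from R, so M = 38.3·u = (8.1591, 37.421). Tangency of A1 to both parallel lines with radius 5.7 puts P and A at R ± 5.7·n: P = (-5.5692, 1.2143), A = (5.5692, -1.2143). Equal radii place S and H the same way about M: S = M + 5.7·n = (2.5899, 38.635), H = M − 5.7·n = (13.728, 36.207). Then cos ∠HPR = PH·PR / (|PH||PR|), giving 73.424°.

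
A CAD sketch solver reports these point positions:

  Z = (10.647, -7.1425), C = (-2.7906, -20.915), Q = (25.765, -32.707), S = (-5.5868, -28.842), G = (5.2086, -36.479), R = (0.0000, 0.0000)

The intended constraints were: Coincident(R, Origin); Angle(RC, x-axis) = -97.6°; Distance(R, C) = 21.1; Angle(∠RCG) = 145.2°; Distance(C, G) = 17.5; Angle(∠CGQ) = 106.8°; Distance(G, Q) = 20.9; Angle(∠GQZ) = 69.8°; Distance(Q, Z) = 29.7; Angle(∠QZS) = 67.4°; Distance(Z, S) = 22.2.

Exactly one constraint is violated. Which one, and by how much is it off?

Distance(Z, S) = 22.2 — off by 4.90.

R = (0.00, 0.00) ✓; RC at -97.60° ✓; |RC| = 21.10 ✓; ∠RCG = 145.2° ✓; |CG| = 17.50 ✓; ∠CGQ = 106.8° ✓; |GQ| = 20.90 ✓; ∠GQZ = 69.80° ✓; |QZ| = 29.70 ✓; ∠QZS = 67.40° ✓; |ZS| = 27.10 ✗.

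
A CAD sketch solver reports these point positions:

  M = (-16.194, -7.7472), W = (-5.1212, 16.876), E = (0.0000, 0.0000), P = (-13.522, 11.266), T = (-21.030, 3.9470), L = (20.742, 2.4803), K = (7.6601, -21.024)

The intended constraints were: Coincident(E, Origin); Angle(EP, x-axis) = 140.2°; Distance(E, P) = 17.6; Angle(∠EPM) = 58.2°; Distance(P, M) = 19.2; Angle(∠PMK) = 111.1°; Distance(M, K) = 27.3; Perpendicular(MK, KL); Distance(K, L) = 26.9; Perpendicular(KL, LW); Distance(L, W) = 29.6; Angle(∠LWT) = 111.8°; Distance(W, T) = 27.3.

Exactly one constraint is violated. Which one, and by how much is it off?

Distance(W, T) = 27.3 — off by 6.80.

E = (0.00, 0.00) ✓; EP at 140.2° ✓; |EP| = 17.60 ✓; ∠EPM = 58.20° ✓; |PM| = 19.20 ✓; ∠PMK = 111.1° ✓; |MK| = 27.30 ✓; ∠(MK, KL) = 90.00° ✓; |KL| = 26.90 ✓; ∠(KL, LW) = 90.00° ✓; |LW| = 29.60 ✓; ∠LWT = 111.8° ✓; |WT| = 20.50 ✗.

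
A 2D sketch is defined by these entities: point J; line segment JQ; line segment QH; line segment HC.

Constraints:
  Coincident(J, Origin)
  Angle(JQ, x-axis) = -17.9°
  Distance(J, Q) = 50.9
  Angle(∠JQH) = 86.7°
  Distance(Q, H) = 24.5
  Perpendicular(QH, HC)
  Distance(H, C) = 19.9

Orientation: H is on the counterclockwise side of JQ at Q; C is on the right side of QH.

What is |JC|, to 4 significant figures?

73.93

J is at the origin; JQ runs at -17.9° with length 50.9, so Q = 50.9·(cos -17.9°, sin -17.9°) = (48.44, -15.64). ∠JQH = 86.7°, so QH runs at -17.9° + (180° − 86.7°) = 75.40° from the x-axis; with |QH| = 24.5, H = Q + 24.5·(cos 75.40°, sin 75.40°) = (54.61, 8.064). QH is perpendicular to HC; with |HC| = 19.9 on the right of QH, C = H + 19.9·(0.9677, -0.2521) = (73.87, 3.048). Then |JC| = |C − J| = 73.93.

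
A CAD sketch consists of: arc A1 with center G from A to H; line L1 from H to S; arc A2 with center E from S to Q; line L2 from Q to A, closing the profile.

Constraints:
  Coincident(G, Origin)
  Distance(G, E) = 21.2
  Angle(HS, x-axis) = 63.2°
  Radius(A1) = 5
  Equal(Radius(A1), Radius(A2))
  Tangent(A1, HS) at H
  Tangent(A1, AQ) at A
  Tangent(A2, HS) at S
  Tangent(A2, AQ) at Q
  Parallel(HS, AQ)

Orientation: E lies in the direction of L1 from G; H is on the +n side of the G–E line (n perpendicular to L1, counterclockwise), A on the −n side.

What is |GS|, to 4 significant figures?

21.78

The slot axis is L1's direction at 63.2°, so u = (cos 63.2°, sin 63.2°) = (0.4509, 0.8926) and n = (−sin 63.2°, cos 63.2°) = (-0.8926, 0.4509). G is at the origin and E lies 21.2 along u from G, so E = 21.2·u = (9.559, 18.92). Tangency of A1 to both parallel lines with radius 5.0 puts H and A at G ± 5.0·n: H = (-4.463, 2.254), A = (4.463, -2.254). Equal radii place S and Q the same way about E: S = E + 5.0·n = (5.096, 21.18), Q = E − 5.0·n = (14.02, 16.67). Then |GS| = |S − G| = 21.78.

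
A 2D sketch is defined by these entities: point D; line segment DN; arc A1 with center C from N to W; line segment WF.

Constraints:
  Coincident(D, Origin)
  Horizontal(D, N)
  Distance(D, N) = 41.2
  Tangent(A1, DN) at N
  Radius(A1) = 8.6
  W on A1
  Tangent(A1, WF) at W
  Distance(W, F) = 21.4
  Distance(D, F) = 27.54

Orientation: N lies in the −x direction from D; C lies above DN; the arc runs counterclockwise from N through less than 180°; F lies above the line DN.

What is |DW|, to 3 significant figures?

35.0

Checks: |CW| = 8.600 ✓; ∠(CW, WF) = 90.00° ✓; |WF| = 21.40 ✓; |DF| = 27.54 ✓.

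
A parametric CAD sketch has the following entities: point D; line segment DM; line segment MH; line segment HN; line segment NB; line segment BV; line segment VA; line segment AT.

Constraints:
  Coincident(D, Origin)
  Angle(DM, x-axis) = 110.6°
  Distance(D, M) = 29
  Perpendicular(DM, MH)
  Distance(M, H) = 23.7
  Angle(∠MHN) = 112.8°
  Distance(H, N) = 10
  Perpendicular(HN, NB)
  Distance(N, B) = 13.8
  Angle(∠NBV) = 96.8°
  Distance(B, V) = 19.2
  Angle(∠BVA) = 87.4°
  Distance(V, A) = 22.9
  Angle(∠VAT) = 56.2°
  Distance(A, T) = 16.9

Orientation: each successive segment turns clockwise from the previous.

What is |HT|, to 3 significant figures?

4.26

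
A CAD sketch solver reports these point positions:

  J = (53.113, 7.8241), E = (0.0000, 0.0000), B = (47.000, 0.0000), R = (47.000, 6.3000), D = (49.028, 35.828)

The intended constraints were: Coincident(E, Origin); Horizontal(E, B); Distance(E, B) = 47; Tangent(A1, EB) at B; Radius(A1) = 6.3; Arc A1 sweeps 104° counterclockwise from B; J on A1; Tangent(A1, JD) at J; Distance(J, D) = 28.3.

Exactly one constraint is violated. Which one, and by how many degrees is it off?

Tangent(A1, JD) at J — off by 5.70°.

E = (0.00, 0.00) ✓; E.y = 0.00, B.y = 0.00 ✓; |EB| = 47.00 ✓; ∠(RB, BE) = 90.00° ✓; |RB| = 6.300 ✓; bearing(R→J) − bearing(R→B) = 104.0° ✓; |RJ| = 6.300 ✓; ∠(RJ, JD) = 95.70° ✗; |JD| = 28.30 ✓.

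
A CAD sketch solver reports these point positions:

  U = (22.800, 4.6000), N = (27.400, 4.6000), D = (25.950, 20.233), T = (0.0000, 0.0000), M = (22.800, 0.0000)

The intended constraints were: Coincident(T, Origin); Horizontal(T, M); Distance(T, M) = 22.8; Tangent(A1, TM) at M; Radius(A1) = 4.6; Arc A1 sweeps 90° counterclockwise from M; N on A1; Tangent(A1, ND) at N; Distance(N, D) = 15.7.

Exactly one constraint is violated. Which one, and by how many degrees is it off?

Tangent(A1, ND) at N — off by 5.30°.

T = (0.00, 0.00) ✓; T.y = 0.00, M.y = 0.00 ✓; |TM| = 22.80 ✓; ∠(UM, MT) = 90.00° ✓; |UM| = 4.600 ✓; bearing(U→N) − bearing(U→M) = 90.00° ✓; |UN| = 4.600 ✓; ∠(UN, ND) = 84.70° ✗; |ND| = 15.70 ✓.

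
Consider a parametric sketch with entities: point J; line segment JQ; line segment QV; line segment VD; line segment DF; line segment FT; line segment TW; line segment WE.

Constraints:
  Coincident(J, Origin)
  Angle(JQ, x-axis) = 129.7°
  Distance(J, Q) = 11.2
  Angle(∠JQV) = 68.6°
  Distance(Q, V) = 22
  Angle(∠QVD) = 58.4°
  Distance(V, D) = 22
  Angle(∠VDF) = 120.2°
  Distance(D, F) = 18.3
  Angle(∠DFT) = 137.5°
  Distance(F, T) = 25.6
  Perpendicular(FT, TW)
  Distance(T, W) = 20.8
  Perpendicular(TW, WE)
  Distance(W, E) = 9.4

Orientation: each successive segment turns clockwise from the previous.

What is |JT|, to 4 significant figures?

31.92

J is at the origin; JQ runs at 129.7° with length 11.2, so Q = (-7.154, 8.617). ∠JQV = 68.6° gives QV at 18.30° from the x-axis; with |QV| = 22.0, V = (13.73, 15.53). ∠QVD = 58.4° gives VD at -103.3° from the x-axis; with |VD| = 22.0, D = (8.672, -5.885). ∠VDF = 120.2° gives DF at -163.1° from the x-axis; with |DF| = 18.3, F = (-8.838, -11.20). ∠DFT = 137.5° gives FT at 154.4° from the x-axis; with |FT| = 25.6, T = (-31.92, -0.1433). Then |JT| = |T − J| = 31.92.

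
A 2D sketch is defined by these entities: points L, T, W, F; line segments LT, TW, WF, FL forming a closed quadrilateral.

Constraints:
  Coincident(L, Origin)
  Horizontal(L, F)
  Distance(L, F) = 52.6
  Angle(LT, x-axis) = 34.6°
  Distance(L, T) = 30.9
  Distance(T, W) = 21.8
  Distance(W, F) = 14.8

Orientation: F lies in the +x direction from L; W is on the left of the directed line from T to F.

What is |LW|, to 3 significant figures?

48.8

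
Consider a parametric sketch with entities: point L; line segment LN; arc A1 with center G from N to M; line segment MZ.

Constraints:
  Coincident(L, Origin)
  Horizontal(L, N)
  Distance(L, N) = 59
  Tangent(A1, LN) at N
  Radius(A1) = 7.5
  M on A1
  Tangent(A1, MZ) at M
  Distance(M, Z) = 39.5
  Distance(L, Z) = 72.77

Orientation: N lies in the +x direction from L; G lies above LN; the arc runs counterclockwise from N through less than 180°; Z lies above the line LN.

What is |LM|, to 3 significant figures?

66.9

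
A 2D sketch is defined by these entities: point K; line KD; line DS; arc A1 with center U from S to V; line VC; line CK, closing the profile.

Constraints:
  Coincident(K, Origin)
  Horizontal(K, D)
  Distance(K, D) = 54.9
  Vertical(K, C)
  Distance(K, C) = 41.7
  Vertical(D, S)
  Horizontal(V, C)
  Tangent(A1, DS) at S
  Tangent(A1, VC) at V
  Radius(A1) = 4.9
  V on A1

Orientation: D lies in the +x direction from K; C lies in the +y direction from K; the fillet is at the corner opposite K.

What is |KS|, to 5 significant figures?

66.093

The virtual corner opposite K is at (54.900, 41.700). Tangency of A1 to DS means the radius US is perpendicular to DS and since A1 is tangent to VC there, UV ⟂ VC, with radius 4.9, so the center U sits 4.9 in from both sides at U = (50.000, 36.800). That places the tangent points at S = (54.900, 36.800) on DS and V = (50.000, 41.700) on VC. Then |KS| = |S − K| = 66.093.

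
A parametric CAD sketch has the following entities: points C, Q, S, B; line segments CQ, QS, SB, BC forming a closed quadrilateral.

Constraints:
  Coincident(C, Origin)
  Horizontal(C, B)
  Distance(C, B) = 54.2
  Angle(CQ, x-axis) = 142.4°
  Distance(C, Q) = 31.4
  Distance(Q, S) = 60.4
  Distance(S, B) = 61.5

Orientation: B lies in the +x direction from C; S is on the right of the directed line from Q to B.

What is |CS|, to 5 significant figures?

34.478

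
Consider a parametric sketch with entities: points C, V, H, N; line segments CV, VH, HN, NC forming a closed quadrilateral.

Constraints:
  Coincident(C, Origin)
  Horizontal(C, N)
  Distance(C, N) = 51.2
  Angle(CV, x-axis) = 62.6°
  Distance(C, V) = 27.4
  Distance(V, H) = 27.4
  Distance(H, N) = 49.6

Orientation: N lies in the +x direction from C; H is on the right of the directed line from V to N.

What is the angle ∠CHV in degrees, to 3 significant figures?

88.1°

C is at the origin; C and N share the same y with |CN| = 51.2 and N in +x, so N = (51.2, 0). CV runs at 62.6° with |CV| = 27.4, so V = (12.6, 24.3). H is determined by |VH| = 27.4 and |HN| = 49.6 together: it lies at the intersection of circle(V, 27.4) and circle(N, 49.6). With |VN| = 45.6, the foot of the radical line on VN is 4.07 from V and the perpendicular offset is √(27.4² − 4.07²) = 27.1. Taking the right-of-VN solution: H = (1.61, -0.767).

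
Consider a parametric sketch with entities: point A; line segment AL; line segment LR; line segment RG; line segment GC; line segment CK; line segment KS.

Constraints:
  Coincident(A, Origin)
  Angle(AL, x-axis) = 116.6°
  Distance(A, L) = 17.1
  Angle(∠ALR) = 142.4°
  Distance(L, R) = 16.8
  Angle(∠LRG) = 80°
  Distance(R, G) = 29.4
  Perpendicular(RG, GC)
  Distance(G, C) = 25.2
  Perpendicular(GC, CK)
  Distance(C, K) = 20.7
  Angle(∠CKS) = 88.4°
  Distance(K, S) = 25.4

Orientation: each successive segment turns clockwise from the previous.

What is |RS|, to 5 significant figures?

9.4111

GC ⟂ CK, so CK runs at 159.00°; with |CK| = 20.7, K = (-5.3598, 5.1373). ∠CKS = 88.4° gives KS at 67.400° from the x-axis; with |KS| = 25.4, S = (4.4013, 28.587). Then |RS| = |S − R| = 9.4111.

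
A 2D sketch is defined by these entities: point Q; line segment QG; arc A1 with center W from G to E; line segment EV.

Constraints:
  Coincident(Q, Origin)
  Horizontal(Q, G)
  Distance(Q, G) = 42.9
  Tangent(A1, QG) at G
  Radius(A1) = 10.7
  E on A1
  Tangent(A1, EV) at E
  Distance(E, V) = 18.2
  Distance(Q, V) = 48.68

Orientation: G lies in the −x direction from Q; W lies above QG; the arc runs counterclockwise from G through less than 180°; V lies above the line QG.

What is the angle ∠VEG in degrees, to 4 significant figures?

127.3°

Q is at the origin; Q and G share the same y with |QG| = 42.9 and G on the −x side, so G = (-42.90, 0.000). The tangent condition forces WG to be normal to QG, so W = G + (0, 10.7) = (-42.90, 10.70). Since WE ⟂ EV (tangency), |WV| = √(10.7² + 18.2²) = 21.11 regardless of where E sits on A1. So V lies on both circle(Q, 48.68) and circle(W, 21.11); the above-QG intersection is V = (-37.45, 31.10). E is the foot of the tangent from V: E = (-32.59, 13.56).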